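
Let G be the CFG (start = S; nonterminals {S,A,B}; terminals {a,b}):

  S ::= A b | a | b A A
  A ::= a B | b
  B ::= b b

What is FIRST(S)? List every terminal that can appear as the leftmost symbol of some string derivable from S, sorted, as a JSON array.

Compute FIRST by fixpoint:
[1]
  A via A→a B: +{a}
  A via A→b: +{b}
  B via B→b b: +{b}
  S via S→A b: +{a,b}
  FIRST[S]={a,b}  FIRST[A]={a,b}  FIRST[B]={b}
[2] done
  FIRST[S]={a,b}  FIRST[A]={a,b}  FIRST[B]={b}

FIRST(S) = ["a", "b"]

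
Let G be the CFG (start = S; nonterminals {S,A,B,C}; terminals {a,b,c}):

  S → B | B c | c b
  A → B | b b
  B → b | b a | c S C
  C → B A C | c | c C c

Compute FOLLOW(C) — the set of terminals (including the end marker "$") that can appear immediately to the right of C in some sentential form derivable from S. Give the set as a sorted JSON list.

Compute FIRST by fixpoint:
[1]
  A via A→b b: +{b}
  B via B→b: +{b}
  B via B→c S C: +{c}
  C via C→B A C: +{b,c}
  S via S→B: +{b,c}
  FIRST[S]={b,c}  FIRST[A]={b}  FIRST[B]={b,c}  FIRST[C]={b,c}
[2]
  A via A→B: +{c}
  FIRST[S]={b,c}  FIRST[A]={b,c}  FIRST[B]={b,c}  FIRST[C]={b,c}
[3] done
  FIRST[S]={b,c}  FIRST[A]={b,c}  FIRST[B]={b,c}  FIRST[C]={b,c}

Compute FOLLOW by fixpoint:
initialize: $ ∈ FOLLOW(S)
iter 1:
  B→c S C: FOLLOW(S) ⊇ FIRST(C) = {b,c}; new: +{b,c}
  C→B A C: FOLLOW(B) ⊇ FIRST(A) = {b,c}; new: +{b,c}
  C→B A C: FOLLOW(A) ⊇ FIRST(C) = {b,c}; new: +{b,c}
  C→c C c: FOLLOW(C) ⊇ FIRST(c) = {c}; new: +{c}
  S→B: FOLLOW(B) ⊇ FOLLOW(S) ⊇ {$,b,c}; new: +{$}
  FOLLOW(S)={$,b,c}  FOLLOW(A)={b,c}  FOLLOW(B)={$,b,c}  FOLLOW(C)={c}
iter 2:
  B→c S C: FOLLOW(C) ⊇ FOLLOW(B) ⊇ {$,b,c}; new: +{$,b}
  FOLLOW(S)={$,b,c}  FOLLOW(A)={b,c}  FOLLOW(B)={$,b,c}  FOLLOW(C)={$,b,c}
iter 3: (stable)
  FOLLOW(S)={$,b,c}  FOLLOW(A)={b,c}  FOLLOW(B)={$,b,c}  FOLLOW(C)={$,b,c}

FOLLOW(C) = ["$", "b", "c"]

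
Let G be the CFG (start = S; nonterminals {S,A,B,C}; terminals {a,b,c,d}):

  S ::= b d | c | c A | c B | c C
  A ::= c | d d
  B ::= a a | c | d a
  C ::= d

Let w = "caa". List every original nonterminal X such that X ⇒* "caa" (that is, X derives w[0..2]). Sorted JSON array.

CNF form of G:
  S -> T2 T0 | T3 A | T3 B | T3 C | c
  A -> T0 T0 | c
  B -> T0 T1 | T1 T1 | c
  C -> d
  T0 -> d
  T1 -> a
  T2 -> b
  T3 -> c

CYK table (by increasing span), restricted to cells inside w[0..2]:
  cell(0,0) c: {A,B,S,T3}  orig:{A,B,S}
  cell(1,1) a: {T1}  orig:{}
  cell(2,2) a: {T1}  orig:{}
  cell(0,1) ca: ∅
  cell(1,2) aa: {B}
  cell(0,2) caa: {S}

Original NTs in T[0,2] deriving "caa": ["S"]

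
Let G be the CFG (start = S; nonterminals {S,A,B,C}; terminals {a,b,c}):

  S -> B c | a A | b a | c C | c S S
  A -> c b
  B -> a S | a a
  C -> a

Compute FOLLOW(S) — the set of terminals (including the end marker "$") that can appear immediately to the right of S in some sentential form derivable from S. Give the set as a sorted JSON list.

Compute FIRST by fixpoint:
[1]
  A via A→c b: +{c}
  B via B→a S: +{a}
  C via C→a: +{a}
  S via S→B c: +{a}
  S via S→b a: +{b}
  S via S→c C: +{c}
  FIRST[S]={a,b,c}  FIRST[A]={c}  FIRST[B]={a}  FIRST[C]={a}
[2] — fixpoint
  FIRST[S]={a,b,c}  FIRST[A]={c}  FIRST[B]={a}  FIRST[C]={a}

FOLLOW sets:
seed FOLLOW(S) with $
iter 1:
  S→B c: FOLLOW(B) ⊇ FIRST(c) = {c}; new: +{c}
  S→a A: FOLLOW(A) ⊇ FOLLOW(S) ⊇ {$}; new: +{$}
  S→c C: FOLLOW(C) ⊇ FOLLOW(S) ⊇ {$}; new: +{$}
  S→c S S: FOLLOW(S) ⊇ FIRST(S) = {a,b,c}; new: +{a,b,c}
  FOLLOW[S]={$,a,b,c}  FOLLOW[A]={$}  FOLLOW[B]={c}  FOLLOW[C]={$}
iter 2:
  S→a A: FOLLOW(A) ⊇ FOLLOW(S) ⊇ {$,a,b,c}; new: +{a,b,c}
  S→c C: FOLLOW(C) ⊇ FOLLOW(S) ⊇ {$,a,b,c}; new: +{a,b,c}
  FOLLOW[S]={$,a,b,c}  FOLLOW[A]={$,a,b,c}  FOLLOW[B]={c}  FOLLOW[C]={$,a,b,c}
iter 3: (no change)
  FOLLOW[S]={$,a,b,c}  FOLLOW[A]={$,a,b,c}  FOLLOW[B]={c}  FOLLOW[C]={$,a,b,c}

FOLLOW(S) = ["$", "a", "b", "c"]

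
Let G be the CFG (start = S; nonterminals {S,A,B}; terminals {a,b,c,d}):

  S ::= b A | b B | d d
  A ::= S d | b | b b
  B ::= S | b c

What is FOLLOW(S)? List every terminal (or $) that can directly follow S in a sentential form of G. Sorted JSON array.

FIRST iteration:
pass 1:
  A via A→b: +{b}
  B via B→b c: +{b}
  S via S→b A: +{b}
  S via S→d d: +{d}
  S: {b,d}  A: {b}  B: {b}
pass 2:
  A via A→S d: +{d}
  B via B→S: +{d}
  S: {b,d}  A: {b,d}  B: {b,d}
pass 3: done
  S: {b,d}  A: {b,d}  B: {b,d}

Compute FOLLOW by fixpoint:
FOLLOW(S) := {$}
pass 1:
  A→S d: FOLLOW(S) ⊇ FIRST(d) = {d}; new: +{d}
  S→b A: FOLLOW(A) ⊇ FOLLOW(S) ⊇ {$,d}; new: +{$,d}
  S→b B: FOLLOW(B) ⊇ FOLLOW(S) ⊇ {$,d}; new: +{$,d}
  S: {$,d}  A: {$,d}  B: {$,d}
pass 2: — fixpoint
  S: {$,d}  A: {$,d}  B: {$,d}

FOLLOW(S) = ["$", "d"]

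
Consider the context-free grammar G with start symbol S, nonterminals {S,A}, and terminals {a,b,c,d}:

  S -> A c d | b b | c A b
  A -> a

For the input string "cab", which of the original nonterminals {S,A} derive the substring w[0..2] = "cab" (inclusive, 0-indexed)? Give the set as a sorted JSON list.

CNF form of G:
  S -> A X3 | T0 X4 | T2 T2
  A -> a
  T0 -> c
  T1 -> d
  T2 -> b
  X3 -> T0 T1
  X4 -> A T2

Fill CYK table bottom-up, restricted to cells inside w[0..2]:
  [0..0]={T0}  "c"  orig:{}
  [1..1]={A}  "a"
  [2..2]={T2}  "b"  orig:{}
  [0..1]=∅  "ca"
  [1..2]={X4}  "ab"  orig:{}
  [0..2]={S}  "cab"

Original NTs in T[0,2] deriving "cab": ["S"]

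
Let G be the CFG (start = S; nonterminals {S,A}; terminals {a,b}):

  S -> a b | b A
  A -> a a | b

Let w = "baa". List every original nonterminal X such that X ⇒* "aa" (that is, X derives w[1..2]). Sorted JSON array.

Convert to CNF:
  S -> T0 T1 | T1 A
  A -> T0 T0 | b
  T0 -> a
  T1 -> b

CYK fill, restricted to cells inside w[1..2]:
  T[1,1] 'a' = {T0}  orig:{}
  T[2,2] 'a' = {T0}  orig:{}
  T[1,2] 'aa' = {A}

Original NTs in T[1,2] deriving "aa": ["A"]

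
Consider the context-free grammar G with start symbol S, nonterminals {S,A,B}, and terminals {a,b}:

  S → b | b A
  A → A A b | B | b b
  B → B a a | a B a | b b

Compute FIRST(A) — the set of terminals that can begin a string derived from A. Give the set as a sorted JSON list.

FIRST iteration:
round 1:
  A via A→b b: +{b}
  B via B→a B a: +{a}
  B via B→b b: +{b}
  S via S→b: +{b}
  FIRST(S)={b}  FIRST(A)={b}  FIRST(B)={a,b}
round 2:
  A via A→B: +{a}
  FIRST(S)={b}  FIRST(A)={a,b}  FIRST(B)={a,b}
round 3: (no change)
  FIRST(S)={b}  FIRST(A)={a,b}  FIRST(B)={a,b}

FIRST(A) = ["a", "b"]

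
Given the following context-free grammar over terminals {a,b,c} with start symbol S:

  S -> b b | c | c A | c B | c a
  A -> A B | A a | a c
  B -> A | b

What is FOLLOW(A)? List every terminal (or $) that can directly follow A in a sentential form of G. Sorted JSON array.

Compute FIRST by fixpoint:
[1]
  A via A→a c: +{a}
  B via B→A: +{a}
  B via B→b: +{b}
  S via S→b b: +{b}
  S via S→c: +{c}
  S: {b,c}  A: {a}  B: {a,b}
[2] (no change)
  S: {b,c}  A: {a}  B: {a,b}

FOLLOW iteration:
seed FOLLOW(S) with $
iter 1:
  A→A B: FOLLOW(A) ⊇ FIRST(B) = {a,b}; new: +{a,b}
  A→A B: FOLLOW(B) ⊇ FOLLOW(A) ⊇ {a,b}; new: +{a,b}
  S→c A: FOLLOW(A) ⊇ FOLLOW(S) ⊇ {$}; new: +{$}
  S→c B: FOLLOW(B) ⊇ FOLLOW(S) ⊇ {$}; new: +{$}
  FOLLOW(S)={$}  FOLLOW(A)={$,a,b}  FOLLOW(B)={$,a,b}
iter 2: (stable)
  FOLLOW(S)={$}  FOLLOW(A)={$,a,b}  FOLLOW(B)={$,a,b}

FOLLOW(A) = ["$", "a", "b"]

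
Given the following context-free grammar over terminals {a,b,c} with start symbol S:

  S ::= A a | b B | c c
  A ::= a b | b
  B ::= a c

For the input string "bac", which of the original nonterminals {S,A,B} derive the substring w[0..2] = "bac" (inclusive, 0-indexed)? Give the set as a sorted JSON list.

CNF form of G:
  S -> A T0 | T1 B | T2 T2
  A -> T0 T1 | b
  B -> T0 T2
  T0 -> a
  T1 -> b
  T2 -> c

Fill CYK table bottom-up (cells [i..j] with 0 ≤ i ≤ j ≤ 2 only):
  cell(0,0) b: {A,T1}  orig:{A}
  cell(1,1) a: {T0}  orig:{}
  cell(2,2) c: {T2}  orig:{}
  cell(0,1) ba: {S}
  cell(1,2) ac: {B}
  cell(0,2) bac: {S}

Original NTs in T[0,2] deriving "bac": ["S"]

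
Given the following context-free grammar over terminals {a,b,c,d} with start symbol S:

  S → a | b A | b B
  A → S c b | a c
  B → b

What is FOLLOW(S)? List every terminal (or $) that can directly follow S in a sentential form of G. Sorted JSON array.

FIRST iteration:
[1]
  A via A→a c: +{a}
  B via B→b: +{b}
  S via S→a: +{a}
  S via S→b A: +{b}
  S: {a,b}  A: {a}  B: {b}
[2]
  A via A→S c b: +{b}
  S: {a,b}  A: {a,b}  B: {b}
[3] done
  S: {a,b}  A: {a,b}  B: {b}

FOLLOW iteration:
FOLLOW(S) := {$}
iter 1:
  A→S c b: FOLLOW(S) ⊇ FIRST(c) = {c}; new: +{c}
  S→b A: FOLLOW(A) ⊇ FOLLOW(S) ⊇ {$,c}; new: +{$,c}
  S→b B: FOLLOW(B) ⊇ FOLLOW(S) ⊇ {$,c}; new: +{$,c}
  FOLLOW[S]={$,c}  FOLLOW[A]={$,c}  FOLLOW[B]={$,c}
iter 2: (stable)
  FOLLOW[S]={$,c}  FOLLOW[A]={$,c}  FOLLOW[B]={$,c}

FOLLOW(S) = ["$", "c"]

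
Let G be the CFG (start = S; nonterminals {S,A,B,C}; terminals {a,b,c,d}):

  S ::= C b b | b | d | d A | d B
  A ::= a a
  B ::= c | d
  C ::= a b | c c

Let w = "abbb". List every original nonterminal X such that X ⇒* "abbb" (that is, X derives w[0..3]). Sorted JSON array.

CNF form of G:
  S -> C X4 | T3 A | T3 B | b | d
  A -> T0 T0
  B -> c | d
  C -> T0 T1 | T2 T2
  T0 -> a
  T1 -> b
  T2 -> c
  T3 -> d
  X4 -> T1 T1

Fill CYK table bottom-up — only the sub-triangle for w[0..3]:
  [0..0]={T0}  "a"  orig:{}
  [1..1]={S,T1}  "b"  orig:{S}
  [2..2]={S,T1}  "b"  orig:{S}
  [3..3]={S,T1}  "b"  orig:{S}
  [0..1]={C}  "ab"
  [1..2]={X4}  "bb"  orig:{}
  [2..3]={X4}  "bb"  orig:{}
  [0..2]=∅  "abb"
  [1..3]=∅  "bbb"
  [0..3]={S}  "abbb"

Original NTs in T[0,3] deriving "abbb": ["S"]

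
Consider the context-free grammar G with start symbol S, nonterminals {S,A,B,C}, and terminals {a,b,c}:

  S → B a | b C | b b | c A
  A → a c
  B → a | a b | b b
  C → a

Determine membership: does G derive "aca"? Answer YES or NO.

CNF form of G:
  S -> B T0 | T1 A | T2 C | T2 T2
  A -> T0 T1
  B -> T0 T2 | T2 T2 | a
  C -> a
  T0 -> a
  T1 -> c
  T2 -> b

Fill CYK table bottom-up:
  T[0,0] 'a' = {B,C,T0}  orig:{B,C}
  T[1,1] 'c' = {T1}  orig:{}
  T[2,2] 'a' = {B,C,T0}  orig:{B,C}
  T[0,1] 'ac' = {A}
  T[1,2] 'ca' = ∅
  T[0,2] 'aca' = ∅

S ∉ T[0,2] ⇒ NO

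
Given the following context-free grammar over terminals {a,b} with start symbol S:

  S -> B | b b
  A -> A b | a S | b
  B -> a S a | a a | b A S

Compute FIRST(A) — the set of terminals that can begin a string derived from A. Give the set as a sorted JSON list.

Compute FIRST by fixpoint:
iter 1:
  A via A→a S: +{a}
  A via A→b: +{b}
  B via B→a S a: +{a}
  B via B→b A S: +{b}
  S via S→B: +{a,b}
  FIRST(S)={a,b}  FIRST(A)={a,b}  FIRST(B)={a,b}
iter 2: done
  FIRST(S)={a,b}  FIRST(A)={a,b}  FIRST(B)={a,b}

FIRST(A) = ["a", "b"]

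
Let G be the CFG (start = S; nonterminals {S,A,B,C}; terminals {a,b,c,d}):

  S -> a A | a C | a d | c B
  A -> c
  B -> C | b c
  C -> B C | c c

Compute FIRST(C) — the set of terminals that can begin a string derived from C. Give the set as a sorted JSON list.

Compute FIRST by fixpoint:
pass 1:
  A via A→c: +{c}
  B via B→b c: +{b}
  C via C→B C: +{b}
  C via C→c c: +{c}
  S via S→a A: +{a}
  S via S→c B: +{c}
  FIRST[S]={a,c}  FIRST[A]={c}  FIRST[B]={b}  FIRST[C]={b,c}
pass 2:
  B via B→C: +{c}
  FIRST[S]={a,c}  FIRST[A]={c}  FIRST[B]={b,c}  FIRST[C]={b,c}
pass 3: (no change)
  FIRST[S]={a,c}  FIRST[A]={c}  FIRST[B]={b,c}  FIRST[C]={b,c}

FIRST(C) = ["b", "c"]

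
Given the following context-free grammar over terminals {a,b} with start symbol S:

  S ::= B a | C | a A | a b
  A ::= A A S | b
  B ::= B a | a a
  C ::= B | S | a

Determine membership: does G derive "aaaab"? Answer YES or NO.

CNF form of G:
  S -> B T0 | T0 A | T0 T0 | T0 T1 | a
  A -> A X2 | b
  B -> B T0 | T0 T0
  C -> B T0 | T0 A | T0 T0 | T0 T1 | a
  T0 -> a
  T1 -> b
  X2 -> A S

CYK fill:
  [0..0]={C,S,T0}  "a"  orig:{C,S}
  [1..1]={C,S,T0}  "a"  orig:{C,S}
  [2..2]={C,S,T0}  "a"  orig:{C,S}
  [3..3]={C,S,T0}  "a"  orig:{C,S}
  [4..4]={A,T1}  "b"  orig:{A}
  [0..1]={B,C,S}  "aa"
  [1..2]={B,C,S}  "aa"
  [2..3]={B,C,S}  "aa"
  [3..4]={C,S}  "ab"
  [0..2]={B,C,S}  "aaa"
  [1..3]={B,C,S}  "aaa"
  [2..4]=∅  "aab"
  [0..3]={B,C,S}  "aaaa"
  [1..4]=∅  "aaab"
  [0..4]=∅  "aaaab"

S ∉ T[0,4] ⇒ NO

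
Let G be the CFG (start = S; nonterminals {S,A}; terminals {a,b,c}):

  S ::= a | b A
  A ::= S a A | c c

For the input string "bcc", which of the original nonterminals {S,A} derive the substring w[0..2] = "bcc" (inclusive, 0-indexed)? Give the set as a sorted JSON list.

Convert to CNF:
  S -> T2 A | a
  A -> S X3 | T1 T1
  T0 -> a
  T1 -> c
  T2 -> b
  X3 -> T0 A

CYK fill — only the sub-triangle for w[0..2]:
  [0..0]={T2}  "b"  orig:{}
  [1..1]={T1}  "c"  orig:{}
  [2..2]={T1}  "c"  orig:{}
  [0..1]=∅  "bc"
  [1..2]={A}  "cc"
  [0..2]={S}  "bcc"

Original NTs in T[0,2] deriving "bcc": ["S"]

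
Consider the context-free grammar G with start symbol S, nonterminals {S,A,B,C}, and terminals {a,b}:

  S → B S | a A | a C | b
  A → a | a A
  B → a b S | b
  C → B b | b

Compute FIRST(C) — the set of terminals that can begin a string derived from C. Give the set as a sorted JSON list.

FIRST sets, iterate to fixpoint:
iter 1:
  A via A→a: +{a}
  B via B→a b S: +{a}
  B via B→b: +{b}
  C via C→B b: +{a,b}
  S via S→B S: +{a,b}
  FIRST[S]={a,b}  FIRST[A]={a}  FIRST[B]={a,b}  FIRST[C]={a,b}
iter 2: (stable)
  FIRST[S]={a,b}  FIRST[A]={a}  FIRST[B]={a,b}  FIRST[C]={a,b}

FIRST(C) = ["a", "b"]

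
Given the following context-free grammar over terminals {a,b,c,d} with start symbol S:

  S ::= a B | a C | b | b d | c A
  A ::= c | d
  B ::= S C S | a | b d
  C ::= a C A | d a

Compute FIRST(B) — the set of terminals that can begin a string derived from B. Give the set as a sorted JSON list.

FIRST sets, iterate to fixpoint:
round 1:
  A via A→c: +{c}
  A via A→d: +{d}
  B via B→a: +{a}
  B via B→b d: +{b}
  C via C→a C A: +{a}
  C via C→d a: +{d}
  S via S→a B: +{a}
  S via S→b: +{b}
  S via S→c A: +{c}
  S: {a,b,c}  A: {c,d}  B: {a,b}  C: {a,d}
round 2:
  B via B→S C S: +{c}
  S: {a,b,c}  A: {c,d}  B: {a,b,c}  C: {a,d}
round 3: (stable)
  S: {a,b,c}  A: {c,d}  B: {a,b,c}  C: {a,d}

FIRST(B) = ["a", "b", "c"]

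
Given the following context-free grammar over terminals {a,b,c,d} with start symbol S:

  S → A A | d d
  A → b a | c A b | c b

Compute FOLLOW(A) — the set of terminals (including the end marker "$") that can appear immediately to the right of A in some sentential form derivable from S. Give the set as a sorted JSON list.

FIRST sets, iterate to fixpoint:
iter 1:
  A via A→b a: +{b}
  A via A→c A b: +{c}
  S via S→A A: +{b,c}
  S via S→d d: +{d}
  FIRST(S)={b,c,d}  FIRST(A)={b,c}
iter 2: — fixpoint
  FIRST(S)={b,c,d}  FIRST(A)={b,c}

FOLLOW sets:
seed FOLLOW(S) with $
iter 1:
  A→c A b: FOLLOW(A) ⊇ FIRST(b) = {b}; new: +{b}
  S→A A: FOLLOW(A) ⊇ FIRST(A) = {b,c}; new: +{c}
  S→A A: FOLLOW(A) ⊇ FOLLOW(S) ⊇ {$}; new: +{$}
  S: {$}  A: {$,b,c}
iter 2: (no change)
  S: {$}  A: {$,b,c}

FOLLOW(A) = ["$", "b", "c"]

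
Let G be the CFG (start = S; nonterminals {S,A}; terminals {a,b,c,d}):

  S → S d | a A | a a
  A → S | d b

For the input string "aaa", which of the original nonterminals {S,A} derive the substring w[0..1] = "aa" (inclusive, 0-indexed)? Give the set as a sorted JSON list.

CNF form of G:
  S -> S T0 | T1 A | T1 T1
  A -> S T0 | T0 T2 | T1 A | T1 T1
  T0 -> d
  T1 -> a
  T2 -> b

Fill CYK table bottom-up (cells [i..j] with 0 ≤ i ≤ j ≤ 1 only):
  cell(0,0) a: {T1}  orig:{}
  cell(1,1) a: {T1}  orig:{}
  cell(0,1) aa: {A,S}

Original NTs in T[0,1] deriving "aa": ["A", "S"]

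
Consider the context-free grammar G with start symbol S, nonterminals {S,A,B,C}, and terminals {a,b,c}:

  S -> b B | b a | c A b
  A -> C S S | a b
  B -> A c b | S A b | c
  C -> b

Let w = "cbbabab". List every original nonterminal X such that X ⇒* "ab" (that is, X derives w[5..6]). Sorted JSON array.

CNF form of G:
  S -> T1 B | T1 T0 | T2 X6
  A -> C X3 | T0 T1
  B -> A X4 | S X5 | c
  C -> b
  T0 -> a
  T1 -> b
  T2 -> c
  X3 -> S S
  X4 -> T2 T1
  X5 -> A T1
  X6 -> A T1

CYK fill (cells [i..j] with 5 ≤ i ≤ j ≤ 6 only):
  [5..5]={T0}  "a"  orig:{}
  [6..6]={C,T1}  "b"  orig:{C}
  [5..6]={A}  "ab"

Original NTs in T[5,6] deriving "ab": ["A"]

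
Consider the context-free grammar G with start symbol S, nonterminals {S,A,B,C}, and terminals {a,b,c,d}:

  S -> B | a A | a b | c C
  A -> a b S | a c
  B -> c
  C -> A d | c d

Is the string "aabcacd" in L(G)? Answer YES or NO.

CNF form of G:
  S -> T0 A | T0 T1 | T2 C | c
  A -> T0 T2 | T0 X4
  B -> c
  C -> A T3 | T2 T3
  T0 -> a
  T1 -> b
  T2 -> c
  T3 -> d
  X4 -> T1 S

CYK fill:
  cell(0,0) a: {T0}  orig:{}
  cell(1,1) a: {T0}  orig:{}
  cell(2,2) b: {T1}  orig:{}
  cell(3,3) c: {B,S,T2}  orig:{B,S}
  cell(4,4) a: {T0}  orig:{}
  cell(5,5) c: {B,S,T2}  orig:{B,S}
  cell(6,6) d: {T3}  orig:{}
  cell(0,1) aa: ∅
  cell(1,2) ab: {S}
  cell(2,3) bc: {X4}  orig:{}
  cell(3,4) ca: ∅
  cell(4,5) ac: {A}
  cell(5,6) cd: {C}
  cell(0,2) aab: ∅
  cell(1,3) abc: {A}
  cell(2,4) bca: ∅
  cell(3,5) cac: ∅
  cell(4,6) acd: {C}
  cell(0,3) aabc: {S}
  cell(1,4) abca: ∅
  cell(2,5) bcac: ∅
  cell(3,6) cacd: {S}
  cell(0,4) aabca: ∅
  cell(1,5) abcac: ∅
  cell(2,6) bcacd: {X4}  orig:{}
  cell(0,5) aabcac: ∅
  cell(1,6) abcacd: {A}
  cell(0,6) aabcacd: {S}

S ∈ T[0,6] ⇒ YES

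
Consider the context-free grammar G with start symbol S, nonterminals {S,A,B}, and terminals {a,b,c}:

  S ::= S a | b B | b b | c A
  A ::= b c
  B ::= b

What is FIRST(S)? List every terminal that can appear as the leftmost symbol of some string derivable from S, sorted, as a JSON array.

FIRST sets, iterate to fixpoint:
pass 1:
  A via A→b c: +{b}
  B via B→b: +{b}
  S via S→b B: +{b}
  S via S→c A: +{c}
  S: {b,c}  A: {b}  B: {b}
pass 2: — fixpoint
  S: {b,c}  A: {b}  B: {b}

FIRST(S) = ["b", "c"]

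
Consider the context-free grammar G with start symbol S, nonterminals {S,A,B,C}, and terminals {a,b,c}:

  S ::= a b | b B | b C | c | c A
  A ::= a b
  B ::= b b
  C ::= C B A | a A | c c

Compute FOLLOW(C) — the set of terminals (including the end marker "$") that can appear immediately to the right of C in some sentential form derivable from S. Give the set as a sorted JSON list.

FIRST sets, iterate to fixpoint:
[1]
  A via A→a b: +{a}
  B via B→b b: +{b}
  C via C→a A: +{a}
  C via C→c c: +{c}
  S via S→a b: +{a}
  S via S→b B: +{b}
  S via S→c: +{c}
  FIRST(S)={a,b,c}  FIRST(A)={a}  FIRST(B)={b}  FIRST(C)={a,c}
[2] (stable)
  FIRST(S)={a,b,c}  FIRST(A)={a}  FIRST(B)={b}  FIRST(C)={a,c}

FOLLOW iteration:
FOLLOW(S) := {$}
iter 1:
  C→C B A: FOLLOW(C) ⊇ FIRST(B) = {b}; new: +{b}
  C→C B A: FOLLOW(B) ⊇ FIRST(A) = {a}; new: +{a}
  C→C B A: FOLLOW(A) ⊇ FOLLOW(C) ⊇ {b}; new: +{b}
  S→b B: FOLLOW(B) ⊇ FOLLOW(S) ⊇ {$}; new: +{$}
  S→b C: FOLLOW(C) ⊇ FOLLOW(S) ⊇ {$}; new: +{$}
  S→c A: FOLLOW(A) ⊇ FOLLOW(S) ⊇ {$}; new: +{$}
  FOLLOW[S]={$}  FOLLOW[A]={$,b}  FOLLOW[B]={$,a}  FOLLOW[C]={$,b}
iter 2: — fixpoint
  FOLLOW[S]={$}  FOLLOW[A]={$,b}  FOLLOW[B]={$,a}  FOLLOW[C]={$,b}

FOLLOW(C) = ["$", "b"]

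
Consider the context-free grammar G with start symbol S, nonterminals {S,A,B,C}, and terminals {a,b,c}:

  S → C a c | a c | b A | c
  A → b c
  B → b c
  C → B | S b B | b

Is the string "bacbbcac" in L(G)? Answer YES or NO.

Convert to CNF:
  S -> C X4 | T0 A | T2 T1 | c
  A -> T0 T1
  B -> T0 T1
  C -> S X3 | T0 T1 | b
  T0 -> b
  T1 -> c
  T2 -> a
  X3 -> T0 B
  X4 -> T2 T1

CYK fill:
  [0..0]={C,T0}  "b"  orig:{C}
  [1..1]={T2}  "a"  orig:{}
  [2..2]={S,T1}  "c"  orig:{S}
  [3..3]={C,T0}  "b"  orig:{C}
  [4..4]={C,T0}  "b"  orig:{C}
  [5..5]={S,T1}  "c"  orig:{S}
  [6..6]={T2}  "a"  orig:{}
  [7..7]={S,T1}  "c"  orig:{S}
  [0..1]=∅  "ba"
  [1..2]={S,X4}  "ac"  orig:{S}
  [2..3]=∅  "cb"
  [3..4]=∅  "bb"
  [4..5]={A,B,C}  "bc"
  [5..6]=∅  "ca"
  [6..7]={S,X4}  "ac"  orig:{S}
  [0..2]={S}  "bac"
  [1..3]=∅  "acb"
  [2..4]=∅  "cbb"
  [3..5]={S,X3}  "bbc"  orig:{S}
  [4..6]=∅  "bca"
  [5..7]=∅  "cac"
  [0..3]=∅  "bacb"
  [1..4]=∅  "acbb"
  [2..5]={C}  "cbbc"
  [3..6]=∅  "bbca"
  [4..7]={S}  "bcac"
  [0..4]=∅  "bacbb"
  [1..5]={C}  "acbbc"
  [2..6]=∅  "cbbca"
  [3..7]=∅  "bbcac"
  [0..5]={C}  "bacbbc"
  [1..6]=∅  "acbbca"
  [2..7]={S}  "cbbcac"
  [0..6]=∅  "bacbbca"
  [1..7]={S}  "acbbcac"
  [0..7]={S}  "bacbbcac"

S ∈ T[0,7] ⇒ YES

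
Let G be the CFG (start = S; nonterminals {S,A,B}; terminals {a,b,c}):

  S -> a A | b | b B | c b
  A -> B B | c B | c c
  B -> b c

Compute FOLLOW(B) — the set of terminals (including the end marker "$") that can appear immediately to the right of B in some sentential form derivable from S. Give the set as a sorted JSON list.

FIRST sets, iterate to fixpoint:
iter 1:
  A via A→c B: +{c}
  B via B→b c: +{b}
  S via S→a A: +{a}
  S via S→b: +{b}
  S via S→c b: +{c}
  FIRST(S)={a,b,c}  FIRST(A)={c}  FIRST(B)={b}
iter 2:
  A via A→B B: +{b}
  FIRST(S)={a,b,c}  FIRST(A)={b,c}  FIRST(B)={b}
iter 3: done
  FIRST(S)={a,b,c}  FIRST(A)={b,c}  FIRST(B)={b}

FOLLOW iteration:
FOLLOW(S) := {$}
round 1:
  A→B B: FOLLOW(B) ⊇ FIRST(B) = {b}; new: +{b}
  S→a A: FOLLOW(A) ⊇ FOLLOW(S) ⊇ {$}; new: +{$}
  S→b B: FOLLOW(B) ⊇ FOLLOW(S) ⊇ {$}; new: +{$}
  S: {$}  A: {$}  B: {$,b}
round 2: (no change)
  S: {$}  A: {$}  B: {$,b}

FOLLOW(B) = ["$", "b"]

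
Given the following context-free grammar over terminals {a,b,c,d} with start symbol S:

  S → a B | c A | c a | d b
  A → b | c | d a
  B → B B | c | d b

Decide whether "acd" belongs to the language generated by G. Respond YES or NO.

CNF form of G:
  S -> T0 T2 | T1 B | T3 A | T3 T1
  A -> T0 T1 | b | c
  B -> B B | T0 T2 | c
  T0 -> d
  T1 -> a
  T2 -> b
  T3 -> c

CYK table (by increasing span):
  cell(0,0) a: {T1}  orig:{}
  cell(1,1) c: {A,B,T3}  orig:{A,B}
  cell(2,2) d: {T0}  orig:{}
  cell(0,1) ac: {S}
  cell(1,2) cd: ∅
  cell(0,2) acd: ∅

S ∉ T[0,2] ⇒ NO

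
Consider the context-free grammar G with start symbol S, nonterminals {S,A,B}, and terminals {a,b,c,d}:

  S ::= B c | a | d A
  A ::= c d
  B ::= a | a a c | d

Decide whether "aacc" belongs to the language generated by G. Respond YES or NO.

CNF form of G:
  S -> B T0 | T1 A | a
  A -> T0 T1
  B -> T2 X3 | a | d
  T0 -> c
  T1 -> d
  T2 -> a
  X3 -> T2 T0

CYK fill:
  [0..0]={B,S,T2}  "a"  orig:{B,S}
  [1..1]={B,S,T2}  "a"  orig:{B,S}
  [2..2]={T0}  "c"  orig:{}
  [3..3]={T0}  "c"  orig:{}
  [0..1]=∅  "aa"
  [1..2]={S,X3}  "ac"  orig:{S}
  [2..3]=∅  "cc"
  [0..2]={B}  "aac"
  [1..3]=∅  "acc"
  [0..3]={S}  "aacc"

S ∈ T[0,3] ⇒ YES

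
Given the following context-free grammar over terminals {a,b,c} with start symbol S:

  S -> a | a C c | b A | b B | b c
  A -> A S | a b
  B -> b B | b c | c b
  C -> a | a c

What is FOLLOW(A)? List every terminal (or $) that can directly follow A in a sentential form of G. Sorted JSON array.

FIRST iteration:
iter 1:
  A via A→a b: +{a}
  B via B→b B: +{b}
  B via B→c b: +{c}
  C via C→a: +{a}
  S via S→a: +{a}
  S via S→b A: +{b}
  S: {a,b}  A: {a}  B: {b,c}  C: {a}
iter 2: done
  S: {a,b}  A: {a}  B: {b,c}  C: {a}

Compute FOLLOW by fixpoint:
FOLLOW(S) := {$}
[1]
  A→A S: FOLLOW(A) ⊇ FIRST(S) = {a,b}; new: +{a,b}
  A→A S: FOLLOW(S) ⊇ FOLLOW(A) ⊇ {a,b}; new: +{a,b}
  S→a C c: FOLLOW(C) ⊇ FIRST(c) = {c}; new: +{c}
  S→b A: FOLLOW(A) ⊇ FOLLOW(S) ⊇ {$,a,b}; new: +{$}
  S→b B: FOLLOW(B) ⊇ FOLLOW(S) ⊇ {$,a,b}; new: +{$,a,b}
  FOLLOW(S)={$,a,b}  FOLLOW(A)={$,a,b}  FOLLOW(B)={$,a,b}  FOLLOW(C)={c}
[2] (no change)
  FOLLOW(S)={$,a,b}  FOLLOW(A)={$,a,b}  FOLLOW(B)={$,a,b}  FOLLOW(C)={c}

FOLLOW(A) = ["$", "a", "b"]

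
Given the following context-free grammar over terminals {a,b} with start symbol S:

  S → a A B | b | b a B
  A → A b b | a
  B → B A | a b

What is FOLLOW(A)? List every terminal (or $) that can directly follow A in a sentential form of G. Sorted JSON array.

Compute FIRST by fixpoint:
iter 1:
  A via A→a: +{a}
  B via B→a b: +{a}
  S via S→a A B: +{a}
  S via S→b: +{b}
  FIRST(S)={a,b}  FIRST(A)={a}  FIRST(B)={a}
iter 2: (no change)
  FIRST(S)={a,b}  FIRST(A)={a}  FIRST(B)={a}

FOLLOW sets:
seed FOLLOW(S) with $
iter 1:
  A→A b b: FOLLOW(A) ⊇ FIRST(b) = {b}; new: +{b}
  B→B A: FOLLOW(B) ⊇ FIRST(A) = {a}; new: +{a}
  B→B A: FOLLOW(A) ⊇ FOLLOW(B) ⊇ {a}; new: +{a}
  S→a A B: FOLLOW(B) ⊇ FOLLOW(S) ⊇ {$}; new: +{$}
  S: {$}  A: {a,b}  B: {$,a}
iter 2:
  B→B A: FOLLOW(A) ⊇ FOLLOW(B) ⊇ {$,a}; new: +{$}
  S: {$}  A: {$,a,b}  B: {$,a}
iter 3: — fixpoint
  S: {$}  A: {$,a,b}  B: {$,a}

FOLLOW(A) = ["$", "a", "b"]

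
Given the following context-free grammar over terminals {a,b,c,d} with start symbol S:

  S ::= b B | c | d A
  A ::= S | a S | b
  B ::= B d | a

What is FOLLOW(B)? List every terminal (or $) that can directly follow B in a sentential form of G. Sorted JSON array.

Compute FIRST by fixpoint:
[1]
  A via A→a S: +{a}
  A via A→b: +{b}
  B via B→a: +{a}
  S via S→b B: +{b}
  S via S→c: +{c}
  S via S→d A: +{d}
  S: {b,c,d}  A: {a,b}  B: {a}
[2]
  A via A→S: +{c,d}
  S: {b,c,d}  A: {a,b,c,d}  B: {a}
[3] done
  S: {b,c,d}  A: {a,b,c,d}  B: {a}

FOLLOW iteration:
initialize: $ ∈ FOLLOW(S)
iter 1:
  B→B d: FOLLOW(B) ⊇ FIRST(d) = {d}; new: +{d}
  S→b B: FOLLOW(B) ⊇ FOLLOW(S) ⊇ {$}; new: +{$}
  S→d A: FOLLOW(A) ⊇ FOLLOW(S) ⊇ {$}; new: +{$}
  FOLLOW(S)={$}  FOLLOW(A)={$}  FOLLOW(B)={$,d}
iter 2: done
  FOLLOW(S)={$}  FOLLOW(A)={$}  FOLLOW(B)={$,d}

FOLLOW(B) = ["$", "d"]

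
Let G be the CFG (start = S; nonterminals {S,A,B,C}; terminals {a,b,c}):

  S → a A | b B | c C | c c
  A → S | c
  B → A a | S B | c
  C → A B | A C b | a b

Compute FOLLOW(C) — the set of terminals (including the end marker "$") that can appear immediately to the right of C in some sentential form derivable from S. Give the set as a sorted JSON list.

Compute FIRST by fixpoint:
[1]
  A via A→c: +{c}
  B via B→A a: +{c}
  C via C→A B: +{c}
  C via C→a b: +{a}
  S via S→a A: +{a}
  S via S→b B: +{b}
  S via S→c C: +{c}
  FIRST[S]={a,b,c}  FIRST[A]={c}  FIRST[B]={c}  FIRST[C]={a,c}
[2]
  A via A→S: +{a,b}
  B via B→A a: +{a,b}
  C via C→A B: +{b}
  FIRST[S]={a,b,c}  FIRST[A]={a,b,c}  FIRST[B]={a,b,c}  FIRST[C]={a,b,c}
[3] (no change)
  FIRST[S]={a,b,c}  FIRST[A]={a,b,c}  FIRST[B]={a,b,c}  FIRST[C]={a,b,c}

Compute FOLLOW by fixpoint:
FOLLOW(S) := {$}
round 1:
  B→A a: FOLLOW(A) ⊇ FIRST(a) = {a}; new: +{a}
  B→S B: FOLLOW(S) ⊇ FIRST(B) = {a,b,c}; new: +{a,b,c}
  C→A B: FOLLOW(A) ⊇ FIRST(B) = {a,b,c}; new: +{b,c}
  C→A C b: FOLLOW(C) ⊇ FIRST(b) = {b}; new: +{b}
  S→a A: FOLLOW(A) ⊇ FOLLOW(S) ⊇ {$,a,b,c}; new: +{$}
  S→b B: FOLLOW(B) ⊇ FOLLOW(S) ⊇ {$,a,b,c}; new: +{$,a,b,c}
  S→c C: FOLLOW(C) ⊇ FOLLOW(S) ⊇ {$,a,b,c}; new: +{$,a,c}
  S: {$,a,b,c}  A: {$,a,b,c}  B: {$,a,b,c}  C: {$,a,b,c}
round 2: (stable)
  S: {$,a,b,c}  A: {$,a,b,c}  B: {$,a,b,c}  C: {$,a,b,c}

FOLLOW(C) = ["$", "a", "b", "c"]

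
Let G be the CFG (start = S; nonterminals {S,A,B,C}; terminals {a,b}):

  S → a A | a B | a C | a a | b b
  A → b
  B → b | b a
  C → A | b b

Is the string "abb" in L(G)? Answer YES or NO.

Convert to CNF:
  S -> T0 T0 | T1 A | T1 B | T1 C | T1 T1
  A -> b
  B -> T0 T1 | b
  C -> T0 T0 | b
  T0 -> b
  T1 -> a

Fill CYK table bottom-up:
  [0..0]={T1}  "a"  orig:{}
  [1..1]={A,B,C,T0}  "b"  orig:{A,B,C}
  [2..2]={A,B,C,T0}  "b"  orig:{A,B,C}
  [0..1]={S}  "ab"
  [1..2]={C,S}  "bb"
  [0..2]={S}  "abb"

S ∈ T[0,2] ⇒ YES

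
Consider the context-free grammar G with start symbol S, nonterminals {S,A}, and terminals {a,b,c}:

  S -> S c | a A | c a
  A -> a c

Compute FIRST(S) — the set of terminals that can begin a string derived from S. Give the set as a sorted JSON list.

FIRST sets, iterate to fixpoint:
[1]
  A via A→a c: +{a}
  S via S→a A: +{a}
  S via S→c a: +{c}
  FIRST[S]={a,c}  FIRST[A]={a}
[2] (stable)
  FIRST[S]={a,c}  FIRST[A]={a}

FIRST(S) = ["a", "c"]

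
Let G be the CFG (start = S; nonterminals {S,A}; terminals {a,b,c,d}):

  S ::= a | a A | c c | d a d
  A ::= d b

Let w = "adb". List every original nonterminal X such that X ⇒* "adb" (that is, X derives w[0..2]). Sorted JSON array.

CNF form of G:
  S -> T0 X4 | T2 A | T3 T3 | a
  A -> T0 T1
  T0 -> d
  T1 -> b
  T2 -> a
  T3 -> c
  X4 -> T2 T0

CYK fill (cells [i..j] with 0 ≤ i ≤ j ≤ 2 only):
  [0..0]={S,T2}  "a"  orig:{S}
  [1..1]={T0}  "d"  orig:{}
  [2..2]={T1}  "b"  orig:{}
  [0..1]={X4}  "ad"  orig:{}
  [1..2]={A}  "db"
  [0..2]={S}  "adb"

Original NTs in T[0,2] deriving "adb": ["S"]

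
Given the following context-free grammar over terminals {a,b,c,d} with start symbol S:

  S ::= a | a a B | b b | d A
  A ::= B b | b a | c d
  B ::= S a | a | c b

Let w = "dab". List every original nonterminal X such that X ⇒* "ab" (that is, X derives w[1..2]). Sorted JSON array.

Convert to CNF:
  S -> T0 T0 | T1 X4 | T3 A | a
  A -> B T0 | T0 T1 | T2 T3
  B -> S T1 | T2 T0 | a
  T0 -> b
  T1 -> a
  T2 -> c
  T3 -> d
  X4 -> T1 B

CYK table (by increasing span) (cells [i..j] with 1 ≤ i ≤ j ≤ 2 only):
  T[1,1] 'a' = {B,S,T1}  orig:{B,S}
  T[2,2] 'b' = {T0}  orig:{}
  T[1,2] 'ab' = {A}

Original NTs in T[1,2] deriving "ab": ["A"]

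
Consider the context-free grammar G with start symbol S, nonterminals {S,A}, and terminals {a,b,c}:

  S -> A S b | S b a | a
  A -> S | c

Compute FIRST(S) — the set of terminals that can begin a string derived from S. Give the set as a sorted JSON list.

FIRST sets, iterate to fixpoint:
round 1:
  A via A→c: +{c}
  S via S→A S b: +{c}
  S via S→a: +{a}
  FIRST(S)={a,c}  FIRST(A)={c}
round 2:
  A via A→S: +{a}
  FIRST(S)={a,c}  FIRST(A)={a,c}
round 3: done
  FIRST(S)={a,c}  FIRST(A)={a,c}

FIRST(S) = ["a", "c"]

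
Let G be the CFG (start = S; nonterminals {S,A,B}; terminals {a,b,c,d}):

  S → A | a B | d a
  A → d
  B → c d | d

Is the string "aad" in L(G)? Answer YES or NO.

Convert to CNF:
  S -> T1 T2 | T2 B | d
  A -> d
  B -> T0 T1 | d
  T0 -> c
  T1 -> d
  T2 -> a

CYK fill:
  T[0,0] 'a' = {T2}  orig:{}
  T[1,1] 'a' = {T2}  orig:{}
  T[2,2] 'd' = {A,B,S,T1}  orig:{A,B,S}
  T[0,1] 'aa' = ∅
  T[1,2] 'ad' = {S}
  T[0,2] 'aad' = ∅

S ∉ T[0,2] ⇒ NO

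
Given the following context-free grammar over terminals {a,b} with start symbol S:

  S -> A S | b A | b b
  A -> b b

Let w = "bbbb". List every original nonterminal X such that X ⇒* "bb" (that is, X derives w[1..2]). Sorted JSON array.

CNF form of G:
  S -> A S | T0 A | T0 T0
  A -> T0 T0
  T0 -> b

CYK fill (cells [i..j] with 1 ≤ i ≤ j ≤ 2 only):
  [1..1]={T0}  "b"  orig:{}
  [2..2]={T0}  "b"  orig:{}
  [1..2]={A,S}  "bb"

Original NTs in T[1,2] deriving "bb": ["A", "S"]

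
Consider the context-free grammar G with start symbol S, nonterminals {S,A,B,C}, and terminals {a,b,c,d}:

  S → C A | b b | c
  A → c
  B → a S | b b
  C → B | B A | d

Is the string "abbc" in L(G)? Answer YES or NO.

Convert to CNF:
  S -> C A | T1 T1 | c
  A -> c
  B -> T0 S | T1 T1
  C -> B A | T0 S | T1 T1 | d
  T0 -> a
  T1 -> b

Fill CYK table bottom-up:
  T[0,0] 'a' = {T0}  orig:{}
  T[1,1] 'b' = {T1}  orig:{}
  T[2,2] 'b' = {T1}  orig:{}
  T[3,3] 'c' = {A,S}
  T[0,1] 'ab' = ∅
  T[1,2] 'bb' = {B,C,S}
  T[2,3] 'bc' = ∅
  T[0,2] 'abb' = {B,C}
  T[1,3] 'bbc' = {C,S}
  T[0,3] 'abbc' = {B,C,S}

S ∈ T[0,3] ⇒ YES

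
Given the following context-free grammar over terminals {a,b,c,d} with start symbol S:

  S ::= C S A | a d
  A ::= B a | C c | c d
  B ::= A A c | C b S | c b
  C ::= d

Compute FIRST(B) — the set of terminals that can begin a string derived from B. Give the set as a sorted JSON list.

FIRST sets, iterate to fixpoint:
[1]
  A via A→c d: +{c}
  B via B→A A c: +{c}
  C via C→d: +{d}
  S via S→C S A: +{d}
  S via S→a d: +{a}
  FIRST(S)={a,d}  FIRST(A)={c}  FIRST(B)={c}  FIRST(C)={d}
[2]
  A via A→C c: +{d}
  B via B→A A c: +{d}
  FIRST(S)={a,d}  FIRST(A)={c,d}  FIRST(B)={c,d}  FIRST(C)={d}
[3] (stable)
  FIRST(S)={a,d}  FIRST(A)={c,d}  FIRST(B)={c,d}  FIRST(C)={d}

FIRST(B) = ["c", "d"]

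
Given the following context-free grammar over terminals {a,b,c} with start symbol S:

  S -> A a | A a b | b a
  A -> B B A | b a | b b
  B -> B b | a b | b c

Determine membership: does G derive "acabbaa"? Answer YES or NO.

CNF form of G:
  S -> A T1 | A X4 | T0 T1
  A -> B X3 | T0 T0 | T0 T1
  B -> B T0 | T0 T2 | T1 T0
  T0 -> b
  T1 -> a
  T2 -> c
  X3 -> B A
  X4 -> T1 T0

CYK table (by increasing span):
  cell(0,0) a: {T1}  orig:{}
  cell(1,1) c: {T2}  orig:{}
  cell(2,2) a: {T1}  orig:{}
  cell(3,3) b: {T0}  orig:{}
  cell(4,4) b: {T0}  orig:{}
  cell(5,5) a: {T1}  orig:{}
  cell(6,6) a: {T1}  orig:{}
  cell(0,1) ac: ∅
  cell(1,2) ca: ∅
  cell(2,3) ab: {B,X4}  orig:{B}
  cell(3,4) bb: {A}
  cell(4,5) ba: {A,S}
  cell(5,6) aa: ∅
  cell(0,2) aca: ∅
  cell(1,3) cab: ∅
  cell(2,4) abb: {B}
  cell(3,5) bba: {S}
  cell(4,6) baa: {S}
  cell(0,3) acab: ∅
  cell(1,4) cabb: ∅
  cell(2,5) abba: {X3}  orig:{}
  cell(3,6) bbaa: ∅
  cell(0,4) acabb: ∅
  cell(1,5) cabba: ∅
  cell(2,6) abbaa: ∅
  cell(0,5) acabba: ∅
  cell(1,6) cabbaa: ∅
  cell(0,6) acabbaa: ∅

S ∉ T[0,6] ⇒ NO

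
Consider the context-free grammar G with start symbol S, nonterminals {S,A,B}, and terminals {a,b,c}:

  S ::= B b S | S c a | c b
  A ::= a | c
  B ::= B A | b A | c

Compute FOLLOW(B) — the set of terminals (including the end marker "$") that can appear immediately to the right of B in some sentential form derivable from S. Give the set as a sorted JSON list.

FIRST iteration:
[1]
  A via A→a: +{a}
  A via A→c: +{c}
  B via B→b A: +{b}
  B via B→c: +{c}
  S via S→B b S: +{b,c}
  S: {b,c}  A: {a,c}  B: {b,c}
[2] done
  S: {b,c}  A: {a,c}  B: {b,c}

FOLLOW sets:
FOLLOW(S) := {$}
[1]
  B→B A: FOLLOW(B) ⊇ FIRST(A) = {a,c}; new: +{a,c}
  B→B A: FOLLOW(A) ⊇ FOLLOW(B) ⊇ {a,c}; new: +{a,c}
  S→B b S: FOLLOW(B) ⊇ FIRST(b) = {b}; new: +{b}
  S→S c a: FOLLOW(S) ⊇ FIRST(c) = {c}; new: +{c}
  FOLLOW[S]={$,c}  FOLLOW[A]={a,c}  FOLLOW[B]={a,b,c}
[2]
  B→B A: FOLLOW(A) ⊇ FOLLOW(B) ⊇ {a,b,c}; new: +{b}
  FOLLOW[S]={$,c}  FOLLOW[A]={a,b,c}  FOLLOW[B]={a,b,c}
[3] (no change)
  FOLLOW[S]={$,c}  FOLLOW[A]={a,b,c}  FOLLOW[B]={a,b,c}

FOLLOW(B) = ["a", "b", "c"]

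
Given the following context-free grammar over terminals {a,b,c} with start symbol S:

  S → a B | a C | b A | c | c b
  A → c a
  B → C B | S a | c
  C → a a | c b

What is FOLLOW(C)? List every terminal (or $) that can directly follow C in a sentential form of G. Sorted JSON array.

FIRST iteration:
pass 1:
  A via A→c a: +{c}
  B via B→c: +{c}
  C via C→a a: +{a}
  C via C→c b: +{c}
  S via S→a B: +{a}
  S via S→b A: +{b}
  S via S→c: +{c}
  S: {a,b,c}  A: {c}  B: {c}  C: {a,c}
pass 2:
  B via B→C B: +{a}
  B via B→S a: +{b}
  S: {a,b,c}  A: {c}  B: {a,b,c}  C: {a,c}
pass 3: (stable)
  S: {a,b,c}  A: {c}  B: {a,b,c}  C: {a,c}

FOLLOW sets:
FOLLOW(S) := {$}
pass 1:
  B→C B: FOLLOW(C) ⊇ FIRST(B) = {a,b,c}; new: +{a,b,c}
  B→S a: FOLLOW(S) ⊇ FIRST(a) = {a}; new: +{a}
  S→a B: FOLLOW(B) ⊇ FOLLOW(S) ⊇ {$,a}; new: +{$,a}
  S→a C: FOLLOW(C) ⊇ FOLLOW(S) ⊇ {$,a}; new: +{$}
  S→b A: FOLLOW(A) ⊇ FOLLOW(S) ⊇ {$,a}; new: +{$,a}
  FOLLOW[S]={$,a}  FOLLOW[A]={$,a}  FOLLOW[B]={$,a}  FOLLOW[C]={$,a,b,c}
pass 2: (no change)
  FOLLOW[S]={$,a}  FOLLOW[A]={$,a}  FOLLOW[B]={$,a}  FOLLOW[C]={$,a,b,c}

FOLLOW(C) = ["$", "a", "b", "c"]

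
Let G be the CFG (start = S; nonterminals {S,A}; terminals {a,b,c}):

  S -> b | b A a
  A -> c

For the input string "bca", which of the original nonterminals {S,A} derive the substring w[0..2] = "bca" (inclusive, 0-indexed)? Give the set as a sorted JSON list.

CNF form of G:
  S -> T0 X2 | b
  A -> c
  T0 -> b
  T1 -> a
  X2 -> A T1

CYK fill (cells [i..j] with 0 ≤ i ≤ j ≤ 2 only):
  T[0,0] 'b' = {S,T0}  orig:{S}
  T[1,1] 'c' = {A}
  T[2,2] 'a' = {T1}  orig:{}
  T[0,1] 'bc' = ∅
  T[1,2] 'ca' = {X2}  orig:{}
  T[0,2] 'bca' = {S}

Original NTs in T[0,2] deriving "bca": ["S"]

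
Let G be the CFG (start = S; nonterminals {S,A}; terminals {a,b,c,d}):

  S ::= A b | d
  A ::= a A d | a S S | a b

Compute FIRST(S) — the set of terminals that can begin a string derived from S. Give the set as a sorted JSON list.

FIRST sets, iterate to fixpoint:
round 1:
  A via A→a A d: +{a}
  S via S→A b: +{a}
  S via S→d: +{d}
  FIRST[S]={a,d}  FIRST[A]={a}
round 2: (stable)
  FIRST[S]={a,d}  FIRST[A]={a}

FIRST(S) = ["a", "d"]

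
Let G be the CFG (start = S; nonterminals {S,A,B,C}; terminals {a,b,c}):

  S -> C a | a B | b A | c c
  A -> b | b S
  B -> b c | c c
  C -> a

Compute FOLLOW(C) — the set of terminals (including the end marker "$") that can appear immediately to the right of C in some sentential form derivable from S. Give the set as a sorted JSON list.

FIRST iteration:
[1]
  A via A→b: +{b}
  B via B→b c: +{b}
  B via B→c c: +{c}
  C via C→a: +{a}
  S via S→C a: +{a}
  S via S→b A: +{b}
  S via S→c c: +{c}
  FIRST[S]={a,b,c}  FIRST[A]={b}  FIRST[B]={b,c}  FIRST[C]={a}
[2] done
  FIRST[S]={a,b,c}  FIRST[A]={b}  FIRST[B]={b,c}  FIRST[C]={a}

Compute FOLLOW by fixpoint:
seed FOLLOW(S) with $
[1]
  S→C a: FOLLOW(C) ⊇ FIRST(a) = {a}; new: +{a}
  S→a B: FOLLOW(B) ⊇ FOLLOW(S) ⊇ {$}; new: +{$}
  S→b A: FOLLOW(A) ⊇ FOLLOW(S) ⊇ {$}; new: +{$}
  FOLLOW[S]={$}  FOLLOW[A]={$}  FOLLOW[B]={$}  FOLLOW[C]={a}
[2] done
  FOLLOW[S]={$}  FOLLOW[A]={$}  FOLLOW[B]={$}  FOLLOW[C]={a}

FOLLOW(C) = ["a"]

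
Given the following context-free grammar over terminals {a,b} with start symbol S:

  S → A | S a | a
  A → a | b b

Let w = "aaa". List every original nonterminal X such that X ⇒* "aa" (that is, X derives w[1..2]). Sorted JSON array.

Convert to CNF:
  S -> S T1 | T0 T0 | a
  A -> T0 T0 | a
  T0 -> b
  T1 -> a

Fill CYK table bottom-up — only the sub-triangle for w[1..2]:
  [1..1]={A,S,T1}  "a"  orig:{A,S}
  [2..2]={A,S,T1}  "a"  orig:{A,S}
  [1..2]={S}  "aa"

Original NTs in T[1,2] deriving "aa": ["S"]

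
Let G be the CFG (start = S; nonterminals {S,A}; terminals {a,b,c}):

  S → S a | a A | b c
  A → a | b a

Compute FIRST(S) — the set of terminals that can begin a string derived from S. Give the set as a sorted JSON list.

FIRST sets, iterate to fixpoint:
pass 1:
  A via A→a: +{a}
  A via A→b a: +{b}
  S via S→a A: +{a}
  S via S→b c: +{b}
  FIRST[S]={a,b}  FIRST[A]={a,b}
pass 2: (stable)
  FIRST[S]={a,b}  FIRST[A]={a,b}

FIRST(S) = ["a", "b"]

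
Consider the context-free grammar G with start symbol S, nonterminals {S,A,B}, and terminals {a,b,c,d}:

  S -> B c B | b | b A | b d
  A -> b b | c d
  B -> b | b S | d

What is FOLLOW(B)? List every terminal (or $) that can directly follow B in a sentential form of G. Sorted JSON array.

Compute FIRST by fixpoint:
[1]
  A via A→b b: +{b}
  A via A→c d: +{c}
  B via B→b: +{b}
  B via B→d: +{d}
  S via S→B c B: +{b,d}
  FIRST(S)={b,d}  FIRST(A)={b,c}  FIRST(B)={b,d}
[2] (stable)
  FIRST(S)={b,d}  FIRST(A)={b,c}  FIRST(B)={b,d}

FOLLOW iteration:
initialize: $ ∈ FOLLOW(S)
round 1:
  S→B c B: FOLLOW(B) ⊇ FIRST(c) = {c}; new: +{c}
  S→B c B: FOLLOW(B) ⊇ FOLLOW(S) ⊇ {$}; new: +{$}
  S→b A: FOLLOW(A) ⊇ FOLLOW(S) ⊇ {$}; new: +{$}
  FOLLOW(S)={$}  FOLLOW(A)={$}  FOLLOW(B)={$,c}
round 2:
  B→b S: FOLLOW(S) ⊇ FOLLOW(B) ⊇ {$,c}; new: +{c}
  S→b A: FOLLOW(A) ⊇ FOLLOW(S) ⊇ {$,c}; new: +{c}
  FOLLOW(S)={$,c}  FOLLOW(A)={$,c}  FOLLOW(B)={$,c}
round 3: done
  FOLLOW(S)={$,c}  FOLLOW(A)={$,c}  FOLLOW(B)={$,c}

FOLLOW(B) = ["$", "c"]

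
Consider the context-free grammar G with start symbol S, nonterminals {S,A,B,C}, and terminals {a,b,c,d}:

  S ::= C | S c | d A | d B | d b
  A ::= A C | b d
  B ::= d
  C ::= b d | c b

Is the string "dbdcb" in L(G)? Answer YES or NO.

Convert to CNF:
  S -> S T2 | T0 T1 | T1 A | T1 B | T1 T0 | T2 T0
  A -> A C | T0 T1
  B -> d
  C -> T0 T1 | T2 T0
  T0 -> b
  T1 -> d
  T2 -> c

CYK table (by increasing span):
  T[0,0] 'd' = {B,T1}  orig:{B}
  T[1,1] 'b' = {T0}  orig:{}
  T[2,2] 'd' = {B,T1}  orig:{B}
  T[3,3] 'c' = {T2}  orig:{}
  T[4,4] 'b' = {T0}  orig:{}
  T[0,1] 'db' = {S}
  T[1,2] 'bd' = {A,C,S}
  T[2,3] 'dc' = ∅
  T[3,4] 'cb' = {C,S}
  T[0,2] 'dbd' = {S}
  T[1,3] 'bdc' = {S}
  T[2,4] 'dcb' = ∅
  T[0,3] 'dbdc' = {S}
  T[1,4] 'bdcb' = {A}
  T[0,4] 'dbdcb' = {S}

S ∈ T[0,4] ⇒ YES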